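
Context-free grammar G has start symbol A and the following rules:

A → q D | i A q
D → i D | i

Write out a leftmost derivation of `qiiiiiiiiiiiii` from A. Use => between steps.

A => qD => qiD => qiiD => qiiiD => qiiiiD => qiiiiiD => qiiiiiiD => qiiiiiiiD => qiiiiiiiiD => qiiiiiiiiiD => qiiiiiiiiiiD => qiiiiiiiiiiiD => qiiiiiiiiiiiiD => qiiiiiiiiiiiii

A => qD   [A → q D]
qD => qiD   [D → i D]
qiD => qiiD   [D → i D]
qiiD => qiiiD   [D → i D]
qiiiD => qiiiiD   [D → i D]
qiiiiD => qiiiiiD   [D → i D]
qiiiiiD => qiiiiiiD   [D → i D]
qiiiiiiD => qiiiiiiiD   [D → i D]
qiiiiiiiD => qiiiiiiiiD   [D → i D]
qiiiiiiiiD => qiiiiiiiiiD   [D → i D]
qiiiiiiiiiD => qiiiiiiiiiiD   [D → i D]
qiiiiiiiiiiD => qiiiiiiiiiiiD   [D → i D]
qiiiiiiiiiiiD => qiiiiiiiiiiiiD   [D → i D]
qiiiiiiiiiiiiD => qiiiiiiiiiiiii   [D → i]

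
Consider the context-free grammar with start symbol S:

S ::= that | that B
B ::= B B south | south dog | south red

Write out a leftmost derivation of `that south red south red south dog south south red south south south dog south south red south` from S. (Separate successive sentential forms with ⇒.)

S ⇒ that B ⇒ that B B south ⇒ that B B south B south ⇒ that B B south B south B south ⇒ that south red B south B south B south ⇒ that south red B B south south B south B south ⇒ that south red B B south B south south B south B south ⇒ that south red south red B south B south south B south B south ⇒ that south red south red south dog south B south south B south B south ⇒ that south red south red south dog south south red south south B south B south ⇒ that south red south red south dog south south red south south south dog south B south ⇒ that south red south red south dog south south red south south south dog south south red south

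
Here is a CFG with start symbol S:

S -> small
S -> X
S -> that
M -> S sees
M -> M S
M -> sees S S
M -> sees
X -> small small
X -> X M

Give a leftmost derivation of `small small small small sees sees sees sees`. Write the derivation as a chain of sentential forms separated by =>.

S => X => X M => X M M => X M M M => X M M M M => small small M M M M => small small S sees M M M => small small X sees M M M => small small small small sees M M M => small small small small sees sees M M => small small small small sees sees sees M => small small small small sees sees sees sees

S => X   [S -> X]
X => X M   [X -> X M]
X M => X M M   [X -> X M]
X M M => X M M M   [X -> X M]
X M M M => X M M M M   [X -> X M]
X M M M M => small small M M M M   [X -> small small]
small small M M M M => small small S sees M M M   [M -> S sees]
small small S sees M M M => small small X sees M M M   [S -> X]
small small X sees M M M => small small small small sees M M M   [X -> small small]
small small small small sees M M M => small small small small sees sees M M   [M -> sees]
small small small small sees sees M M => small small small small sees sees sees M   [M -> sees]
small small small small sees sees sees M => small small small small sees sees sees sees   [M -> sees]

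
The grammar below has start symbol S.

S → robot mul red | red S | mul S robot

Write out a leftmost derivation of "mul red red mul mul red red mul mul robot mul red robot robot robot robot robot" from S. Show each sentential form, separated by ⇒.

S ⇒ mul S robot   [S → mul S robot]
mul S robot ⇒ mul red S robot   [S → red S]
mul red S robot ⇒ mul red red S robot   [S → red S]
mul red red S robot ⇒ mul red red mul S robot robot   [S → mul S robot]
mul red red mul S robot robot ⇒ mul red red mul mul S robot robot robot   [S → mul S robot]
mul red red mul mul S robot robot robot ⇒ mul red red mul mul red S robot robot robot   [S → red S]
mul red red mul mul red S robot robot robot ⇒ mul red red mul mul red red S robot robot robot   [S → red S]
mul red red mul mul red red S robot robot robot ⇒ mul red red mul mul red red mul S robot robot robot robot   [S → mul S robot]
mul red red mul mul red red mul S robot robot robot robot ⇒ mul red red mul mul red red mul mul S robot robot robot robot robot   [S → mul S robot]
mul red red mul mul red red mul mul S robot robot robot robot robot ⇒ mul red red mul mul red red mul mul robot mul red robot robot robot robot robot   [S → robot mul red]

S ⇒ mul S robot ⇒ mul red S robot ⇒ mul red red S robot ⇒ mul red red mul S robot robot ⇒ mul red red mul mul S robot robot robot ⇒ mul red red mul mul red S robot robot robot ⇒ mul red red mul mul red red S robot robot robot ⇒ mul red red mul mul red red mul S robot robot robot robot ⇒ mul red red mul mul red red mul mul S robot robot robot robot robot ⇒ mul red red mul mul red red mul mul robot mul red robot robot robot robot robot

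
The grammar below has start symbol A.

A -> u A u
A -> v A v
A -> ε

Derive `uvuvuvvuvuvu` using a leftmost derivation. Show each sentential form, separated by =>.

A=>uAu=>uvAvu=>uvuAuvu=>uvuvAvuvu=>uvuvuAuvuvu=>uvuvuvAvuvuvu=>uvuvuvvuvuvu

A => uAu   [A -> u A u]
uAu => uvAvu   [A -> v A v]
uvAvu => uvuAuvu   [A -> u A u]
uvuAuvu => uvuvAvuvu   [A -> v A v]
uvuvAvuvu => uvuvuAuvuvu   [A -> u A u]
uvuvuAuvuvu => uvuvuvAvuvuvu   [A -> v A v]
uvuvuvAvuvuvu => uvuvuvvuvuvu   [A -> ε]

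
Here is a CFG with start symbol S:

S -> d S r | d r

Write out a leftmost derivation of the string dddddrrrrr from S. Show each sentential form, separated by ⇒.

S ⇒ dSr ⇒ ddSrr ⇒ dddSrrr ⇒ ddddSrrrr ⇒ dddddrrrrr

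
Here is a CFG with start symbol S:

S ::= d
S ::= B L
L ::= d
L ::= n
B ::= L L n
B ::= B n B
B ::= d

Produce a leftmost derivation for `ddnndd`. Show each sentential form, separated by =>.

S => BL => BnBL => LLnnBL => dLnnBL => ddnnBL => ddnndL => ddnndd

S => BL   [S ::= B L]
BL => BnBL   [B ::= B n B]
BnBL => LLnnBL   [B ::= L L n]
LLnnBL => dLnnBL   [L ::= d]
dLnnBL => ddnnBL   [L ::= d]
ddnnBL => ddnndL   [B ::= d]
ddnndL => ddnndd   [L ::= d]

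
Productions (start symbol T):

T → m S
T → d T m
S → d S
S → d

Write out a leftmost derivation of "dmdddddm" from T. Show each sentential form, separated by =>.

T => dTm => dmSm => dmdSm => dmddSm => dmdddSm => dmddddSm => dmdddddm

T => dTm   [T → d T m]
dTm => dmSm   [T → m S]
dmSm => dmdSm   [S → d S]
dmdSm => dmddSm   [S → d S]
dmddSm => dmdddSm   [S → d S]
dmdddSm => dmddddSm   [S → d S]
dmddddSm => dmdddddm   [S → d]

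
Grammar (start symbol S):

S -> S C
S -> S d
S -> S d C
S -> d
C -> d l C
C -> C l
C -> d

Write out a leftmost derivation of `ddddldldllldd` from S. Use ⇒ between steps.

S ⇒ SdC ⇒ SdCdC ⇒ SddCdC ⇒ dddCdC ⇒ dddCldC ⇒ ddddlCldC ⇒ ddddlClldC ⇒ ddddlCllldC ⇒ ddddldlCllldC ⇒ ddddldldllldC ⇒ ddddldldllldd

S ⇒ SdC   [S -> S d C]
SdC ⇒ SdCdC   [S -> S d C]
SdCdC ⇒ SddCdC   [S -> S d]
SddCdC ⇒ dddCdC   [S -> d]
dddCdC ⇒ dddCldC   [C -> C l]
dddCldC ⇒ ddddlCldC   [C -> d l C]
ddddlCldC ⇒ ddddlClldC   [C -> C l]
ddddlClldC ⇒ ddddlCllldC   [C -> C l]
ddddlCllldC ⇒ ddddldlCllldC   [C -> d l C]
ddddldlCllldC ⇒ ddddldldllldC   [C -> d]
ddddldldllldC ⇒ ddddldldllldd   [C -> d]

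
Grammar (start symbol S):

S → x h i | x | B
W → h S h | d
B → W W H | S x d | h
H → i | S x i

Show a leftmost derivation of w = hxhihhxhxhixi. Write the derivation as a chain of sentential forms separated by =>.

S => B   [S → B]
B => WWH   [B → W W H]
WWH => hShWH   [W → h S h]
hShWH => hxhihWH   [S → x h i]
hxhihWH => hxhihhShH   [W → h S h]
hxhihhShH => hxhihhxhH   [S → x]
hxhihhxhH => hxhihhxhSxi   [H → S x i]
hxhihhxhSxi => hxhihhxhxhixi   [S → x h i]

S=>B=>WWH=>hShWH=>hxhihWH=>hxhihhShH=>hxhihhxhH=>hxhihhxhSxi=>hxhihhxhxhixi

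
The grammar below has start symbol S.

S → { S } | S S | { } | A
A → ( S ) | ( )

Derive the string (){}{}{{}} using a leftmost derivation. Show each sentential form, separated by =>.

S=>SS=>AS=>()S=>()SS=>()SSS=>(){}SS=>(){}{}S=>(){}{}{S}=>(){}{}{{}}

S => SS   [S → S S]
SS => AS   [S → A]
AS => ()S   [A → ( )]
()S => ()SS   [S → S S]
()SS => ()SSS   [S → S S]
()SSS => (){}SS   [S → { }]
(){}SS => (){}{}S   [S → { }]
(){}{}S => (){}{}{S}   [S → { S }]
(){}{}{S} => (){}{}{{}}   [S → { }]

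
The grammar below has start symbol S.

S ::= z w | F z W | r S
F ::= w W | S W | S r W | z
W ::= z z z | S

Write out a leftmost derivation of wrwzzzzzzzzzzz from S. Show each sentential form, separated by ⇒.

S⇒FzW⇒wWzW⇒wSzW⇒wrSzW⇒wrFzWzW⇒wrwWzWzW⇒wrwzzzzWzW⇒wrwzzzzzzzzW⇒wrwzzzzzzzzzzz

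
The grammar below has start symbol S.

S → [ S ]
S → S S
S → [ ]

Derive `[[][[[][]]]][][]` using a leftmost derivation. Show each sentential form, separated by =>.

S => SS   [S → S S]
SS => SSS   [S → S S]
SSS => [S]SS   [S → [ S ]]
[S]SS => [SS]SS   [S → S S]
[SS]SS => [[]S]SS   [S → [ ]]
[[]S]SS => [[][S]]SS   [S → [ S ]]
[[][S]]SS => [[][[S]]]SS   [S → [ S ]]
[[][[S]]]SS => [[][[SS]]]SS   [S → S S]
[[][[SS]]]SS => [[][[[]S]]]SS   [S → [ ]]
[[][[[]S]]]SS => [[][[[][]]]]SS   [S → [ ]]
[[][[[][]]]]SS => [[][[[][]]]][]S   [S → [ ]]
[[][[[][]]]][]S => [[][[[][]]]][][]   [S → [ ]]

S=>SS=>SSS=>[S]SS=>[SS]SS=>[[]S]SS=>[[][S]]SS=>[[][[S]]]SS=>[[][[SS]]]SS=>[[][[[]S]]]SS=>[[][[[][]]]]SS=>[[][[[][]]]][]S=>[[][[[][]]]][][]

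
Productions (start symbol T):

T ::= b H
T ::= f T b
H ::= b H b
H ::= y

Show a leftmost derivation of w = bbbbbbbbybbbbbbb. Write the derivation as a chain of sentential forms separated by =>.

T => bH   [T ::= b H]
bH => bbHb   [H ::= b H b]
bbHb => bbbHbb   [H ::= b H b]
bbbHbb => bbbbHbbb   [H ::= b H b]
bbbbHbbb => bbbbbHbbbb   [H ::= b H b]
bbbbbHbbbb => bbbbbbHbbbbb   [H ::= b H b]
bbbbbbHbbbbb => bbbbbbbHbbbbbb   [H ::= b H b]
bbbbbbbHbbbbbb => bbbbbbbbHbbbbbbb   [H ::= b H b]
bbbbbbbbHbbbbbbb => bbbbbbbbybbbbbbb   [H ::= y]

T => bH => bbHb => bbbHbb => bbbbHbbb => bbbbbHbbbb => bbbbbbHbbbbb => bbbbbbbHbbbbbb => bbbbbbbbHbbbbbbb => bbbbbbbbybbbbbbb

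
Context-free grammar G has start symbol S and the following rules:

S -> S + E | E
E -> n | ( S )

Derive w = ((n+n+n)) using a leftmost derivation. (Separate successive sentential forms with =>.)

S => E => (S) => (E) => ((S)) => ((S+E)) => ((S+E+E)) => ((E+E+E)) => ((n+E+E)) => ((n+n+E)) => ((n+n+n))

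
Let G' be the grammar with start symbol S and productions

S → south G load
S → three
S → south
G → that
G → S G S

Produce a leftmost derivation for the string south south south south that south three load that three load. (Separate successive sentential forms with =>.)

S => south G load => south S G S load => south south G load G S load => south south S G S load G S load => south south south G S load G S load => south south south S G S S load G S load => south south south south G S S load G S load => south south south south that S S load G S load => south south south south that south S load G S load => south south south south that south three load G S load => south south south south that south three load that S load => south south south south that south three load that three load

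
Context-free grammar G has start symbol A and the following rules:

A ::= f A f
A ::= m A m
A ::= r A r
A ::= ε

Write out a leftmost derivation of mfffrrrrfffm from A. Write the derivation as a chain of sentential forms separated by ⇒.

A⇒mAm⇒mfAfm⇒mffAffm⇒mfffAfffm⇒mfffrArfffm⇒mfffrrArrfffm⇒mfffrrrrfffm

A ⇒ mAm   [A ::= m A m]
mAm ⇒ mfAfm   [A ::= f A f]
mfAfm ⇒ mffAffm   [A ::= f A f]
mffAffm ⇒ mfffAfffm   [A ::= f A f]
mfffAfffm ⇒ mfffrArfffm   [A ::= r A r]
mfffrArfffm ⇒ mfffrrArrfffm   [A ::= r A r]
mfffrrArrfffm ⇒ mfffrrrrfffm   [A ::= ε]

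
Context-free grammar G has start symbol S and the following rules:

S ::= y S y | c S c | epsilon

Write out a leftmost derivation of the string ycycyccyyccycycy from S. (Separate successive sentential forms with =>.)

S => ySy   [S ::= y S y]
ySy => ycScy   [S ::= c S c]
ycScy => ycySycy   [S ::= y S y]
ycySycy => ycycScycy   [S ::= c S c]
ycycScycy => ycycySycycy   [S ::= y S y]
ycycySycycy => ycycycScycycy   [S ::= c S c]
ycycycScycycy => ycycyccSccycycy   [S ::= c S c]
ycycyccSccycycy => ycycyccySyccycycy   [S ::= y S y]
ycycyccySyccycycy => ycycyccyyccycycy   [S ::= epsilon]

S=>ySy=>ycScy=>ycySycy=>ycycScycy=>ycycySycycy=>ycycycScycycy=>ycycyccSccycycy=>ycycyccySyccycycy=>ycycyccyyccycycy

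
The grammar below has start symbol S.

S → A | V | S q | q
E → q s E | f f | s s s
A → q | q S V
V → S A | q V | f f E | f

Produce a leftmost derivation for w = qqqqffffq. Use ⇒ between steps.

S⇒Sq⇒Aq⇒qSVq⇒qVVq⇒qqVVq⇒qqSAVq⇒qqqAVq⇒qqqqVq⇒qqqqffEq⇒qqqqffffq

S ⇒ Sq   [S → S q]
Sq ⇒ Aq   [S → A]
Aq ⇒ qSVq   [A → q S V]
qSVq ⇒ qVVq   [S → V]
qVVq ⇒ qqVVq   [V → q V]
qqVVq ⇒ qqSAVq   [V → S A]
qqSAVq ⇒ qqqAVq   [S → q]
qqqAVq ⇒ qqqqVq   [A → q]
qqqqVq ⇒ qqqqffEq   [V → f f E]
qqqqffEq ⇒ qqqqffffq   [E → f f]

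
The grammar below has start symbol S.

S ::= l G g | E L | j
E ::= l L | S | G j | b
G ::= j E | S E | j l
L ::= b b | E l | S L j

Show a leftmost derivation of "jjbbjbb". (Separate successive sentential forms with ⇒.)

S ⇒ EL ⇒ GjL ⇒ jEjL ⇒ jSjL ⇒ jELjL ⇒ jSLjL ⇒ jjLjL ⇒ jjbbjL ⇒ jjbbjbb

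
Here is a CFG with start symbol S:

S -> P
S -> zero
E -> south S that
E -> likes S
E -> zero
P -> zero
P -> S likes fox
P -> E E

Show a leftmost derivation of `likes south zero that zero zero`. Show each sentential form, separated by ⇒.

S ⇒ P ⇒ E E ⇒ likes S E ⇒ likes P E ⇒ likes E E E ⇒ likes south S that E E ⇒ likes south P that E E ⇒ likes south zero that E E ⇒ likes south zero that zero E ⇒ likes south zero that zero zero

S ⇒ P   [S -> P]
P ⇒ E E   [P -> E E]
E E ⇒ likes S E   [E -> likes S]
likes S E ⇒ likes P E   [S -> P]
likes P E ⇒ likes E E E   [P -> E E]
likes E E E ⇒ likes south S that E E   [E -> south S that]
likes south S that E E ⇒ likes south P that E E   [S -> P]
likes south P that E E ⇒ likes south zero that E E   [P -> zero]
likes south zero that E E ⇒ likes south zero that zero E   [E -> zero]
likes south zero that zero E ⇒ likes south zero that zero zero   [E -> zero]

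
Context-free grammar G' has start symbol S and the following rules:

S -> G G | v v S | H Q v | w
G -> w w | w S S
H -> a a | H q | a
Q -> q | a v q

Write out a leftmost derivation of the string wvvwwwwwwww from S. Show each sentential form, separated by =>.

S => GG   [S -> G G]
GG => wSSG   [G -> w S S]
wSSG => wvvSSG   [S -> v v S]
wvvSSG => wvvGGSG   [S -> G G]
wvvGGSG => wvvwwGSG   [G -> w w]
wvvwwGSG => wvvwwwSSSG   [G -> w S S]
wvvwwwSSSG => wvvwwwwSSG   [S -> w]
wvvwwwwSSG => wvvwwwwwSG   [S -> w]
wvvwwwwwSG => wvvwwwwwwG   [S -> w]
wvvwwwwwwG => wvvwwwwwwww   [G -> w w]

S => GG => wSSG => wvvSSG => wvvGGSG => wvvwwGSG => wvvwwwSSSG => wvvwwwwSSG => wvvwwwwwSG => wvvwwwwwwG => wvvwwwwwwww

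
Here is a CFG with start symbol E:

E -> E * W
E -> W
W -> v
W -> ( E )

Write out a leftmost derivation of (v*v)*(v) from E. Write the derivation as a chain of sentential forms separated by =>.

E=>E*W=>W*W=>(E)*W=>(E*W)*W=>(W*W)*W=>(v*W)*W=>(v*v)*W=>(v*v)*(E)=>(v*v)*(W)=>(v*v)*(v)

E => E*W   [E -> E * W]
E*W => W*W   [E -> W]
W*W => (E)*W   [W -> ( E )]
(E)*W => (E*W)*W   [E -> E * W]
(E*W)*W => (W*W)*W   [E -> W]
(W*W)*W => (v*W)*W   [W -> v]
(v*W)*W => (v*v)*W   [W -> v]
(v*v)*W => (v*v)*(E)   [W -> ( E )]
(v*v)*(E) => (v*v)*(W)   [E -> W]
(v*v)*(W) => (v*v)*(v)   [W -> v]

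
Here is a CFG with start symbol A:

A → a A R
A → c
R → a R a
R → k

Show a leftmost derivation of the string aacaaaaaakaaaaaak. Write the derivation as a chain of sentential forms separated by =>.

A => aAR => aaARR => aacRR => aacaRaR => aacaaRaaR => aacaaaRaaaR => aacaaaaRaaaaR => aacaaaaaRaaaaaR => aacaaaaaaRaaaaaaR => aacaaaaaakaaaaaaR => aacaaaaaakaaaaaak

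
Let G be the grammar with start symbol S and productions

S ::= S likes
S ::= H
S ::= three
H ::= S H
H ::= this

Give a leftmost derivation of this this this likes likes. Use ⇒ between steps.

S ⇒ S likes   [S ::= S likes]
S likes ⇒ S likes likes   [S ::= S likes]
S likes likes ⇒ H likes likes   [S ::= H]
H likes likes ⇒ S H likes likes   [H ::= S H]
S H likes likes ⇒ H H likes likes   [S ::= H]
H H likes likes ⇒ this H likes likes   [H ::= this]
this H likes likes ⇒ this S H likes likes   [H ::= S H]
this S H likes likes ⇒ this H H likes likes   [S ::= H]
this H H likes likes ⇒ this this H likes likes   [H ::= this]
this this H likes likes ⇒ this this this likes likes   [H ::= this]

S ⇒ S likes ⇒ S likes likes ⇒ H likes likes ⇒ S H likes likes ⇒ H H likes likes ⇒ this H likes likes ⇒ this S H likes likes ⇒ this H H likes likes ⇒ this this H likes likes ⇒ this this this likes likes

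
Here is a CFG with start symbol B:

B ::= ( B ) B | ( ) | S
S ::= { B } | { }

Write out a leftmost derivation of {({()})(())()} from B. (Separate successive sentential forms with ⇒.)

B ⇒ S   [B ::= S]
S ⇒ {B}   [S ::= { B }]
{B} ⇒ {(B)B}   [B ::= ( B ) B]
{(B)B} ⇒ {(S)B}   [B ::= S]
{(S)B} ⇒ {({B})B}   [S ::= { B }]
{({B})B} ⇒ {({()})B}   [B ::= ( )]
{({()})B} ⇒ {({()})(B)B}   [B ::= ( B ) B]
{({()})(B)B} ⇒ {({()})(())B}   [B ::= ( )]
{({()})(())B} ⇒ {({()})(())()}   [B ::= ( )]

B⇒S⇒{B}⇒{(B)B}⇒{(S)B}⇒{({B})B}⇒{({()})B}⇒{({()})(B)B}⇒{({()})(())B}⇒{({()})(())()}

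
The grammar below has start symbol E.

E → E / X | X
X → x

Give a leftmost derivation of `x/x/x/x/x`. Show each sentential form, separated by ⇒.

E⇒E/X⇒E/X/X⇒E/X/X/X⇒E/X/X/X/X⇒X/X/X/X/X⇒x/X/X/X/X⇒x/x/X/X/X⇒x/x/x/X/X⇒x/x/x/x/X⇒x/x/x/x/x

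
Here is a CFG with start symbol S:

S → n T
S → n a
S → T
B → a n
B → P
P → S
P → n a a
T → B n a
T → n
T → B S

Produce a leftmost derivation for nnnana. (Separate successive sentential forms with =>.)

S=>nT=>nBS=>nPS=>nSS=>nTS=>nnS=>nnT=>nnBna=>nnPna=>nnSna=>nnnana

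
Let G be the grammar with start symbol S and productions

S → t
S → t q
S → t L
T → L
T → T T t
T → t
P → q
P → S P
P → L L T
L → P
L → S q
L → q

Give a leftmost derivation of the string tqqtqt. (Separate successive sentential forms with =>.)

S=>tL=>tP=>tLLT=>tPLT=>tLLTLT=>tqLTLT=>tqqTLT=>tqqtLT=>tqqtqT=>tqqtqt

S => tL   [S → t L]
tL => tP   [L → P]
tP => tLLT   [P → L L T]
tLLT => tPLT   [L → P]
tPLT => tLLTLT   [P → L L T]
tLLTLT => tqLTLT   [L → q]
tqLTLT => tqqTLT   [L → q]
tqqTLT => tqqtLT   [T → t]
tqqtLT => tqqtqT   [L → q]
tqqtqT => tqqtqt   [T → t]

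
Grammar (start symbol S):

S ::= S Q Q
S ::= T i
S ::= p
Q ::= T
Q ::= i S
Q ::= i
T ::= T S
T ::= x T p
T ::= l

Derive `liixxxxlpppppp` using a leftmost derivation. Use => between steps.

S => SQQ   [S ::= S Q Q]
SQQ => TiQQ   [S ::= T i]
TiQQ => liQQ   [T ::= l]
liQQ => liiQ   [Q ::= i]
liiQ => liiT   [Q ::= T]
liiT => liixTp   [T ::= x T p]
liixTp => liixTSp   [T ::= T S]
liixTSp => liixxTpSp   [T ::= x T p]
liixxTpSp => liixxxTppSp   [T ::= x T p]
liixxxTppSp => liixxxxTpppSp   [T ::= x T p]
liixxxxTpppSp => liixxxxTSpppSp   [T ::= T S]
liixxxxTSpppSp => liixxxxlSpppSp   [T ::= l]
liixxxxlSpppSp => liixxxxlppppSp   [S ::= p]
liixxxxlppppSp => liixxxxlpppppp   [S ::= p]

S => SQQ => TiQQ => liQQ => liiQ => liiT => liixTp => liixTSp => liixxTpSp => liixxxTppSp => liixxxxTpppSp => liixxxxTSpppSp => liixxxxlSpppSp => liixxxxlppppSp => liixxxxlpppppp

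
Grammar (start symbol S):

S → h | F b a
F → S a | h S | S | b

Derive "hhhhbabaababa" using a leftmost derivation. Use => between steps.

S => Fba => hSba => hFbaba => hSababa => hFbaababa => hhSbaababa => hhFbabaababa => hhhSbabaababa => hhhhbabaababa

S => Fba   [S → F b a]
Fba => hSba   [F → h S]
hSba => hFbaba   [S → F b a]
hFbaba => hSababa   [F → S a]
hSababa => hFbaababa   [S → F b a]
hFbaababa => hhSbaababa   [F → h S]
hhSbaababa => hhFbabaababa   [S → F b a]
hhFbabaababa => hhhSbabaababa   [F → h S]
hhhSbabaababa => hhhhbabaababa   [S → h]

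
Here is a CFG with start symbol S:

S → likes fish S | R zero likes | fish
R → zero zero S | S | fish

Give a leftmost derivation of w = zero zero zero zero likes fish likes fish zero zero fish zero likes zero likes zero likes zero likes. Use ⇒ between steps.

S ⇒ R zero likes   [S → R zero likes]
R zero likes ⇒ zero zero S zero likes   [R → zero zero S]
zero zero S zero likes ⇒ zero zero R zero likes zero likes   [S → R zero likes]
zero zero R zero likes zero likes ⇒ zero zero S zero likes zero likes   [R → S]
zero zero S zero likes zero likes ⇒ zero zero R zero likes zero likes zero likes   [S → R zero likes]
zero zero R zero likes zero likes zero likes ⇒ zero zero zero zero S zero likes zero likes zero likes   [R → zero zero S]
zero zero zero zero S zero likes zero likes zero likes ⇒ zero zero zero zero likes fish S zero likes zero likes zero likes   [S → likes fish S]
zero zero zero zero likes fish S zero likes zero likes zero likes ⇒ zero zero zero zero likes fish likes fish S zero likes zero likes zero likes   [S → likes fish S]
zero zero zero zero likes fish likes fish S zero likes zero likes zero likes ⇒ zero zero zero zero likes fish likes fish R zero likes zero likes zero likes zero likes   [S → R zero likes]
zero zero zero zero likes fish likes fish R zero likes zero likes zero likes zero likes ⇒ zero zero zero zero likes fish likes fish zero zero S zero likes zero likes zero likes zero likes   [R → zero zero S]
zero zero zero zero likes fish likes fish zero zero S zero likes zero likes zero likes zero likes ⇒ zero zero zero zero likes fish likes fish zero zero fish zero likes zero likes zero likes zero likes   [S → fish]

S ⇒ R zero likes ⇒ zero zero S zero likes ⇒ zero zero R zero likes zero likes ⇒ zero zero S zero likes zero likes ⇒ zero zero R zero likes zero likes zero likes ⇒ zero zero zero zero S zero likes zero likes zero likes ⇒ zero zero zero zero likes fish S zero likes zero likes zero likes ⇒ zero zero zero zero likes fish likes fish S zero likes zero likes zero likes ⇒ zero zero zero zero likes fish likes fish R zero likes zero likes zero likes zero likes ⇒ zero zero zero zero likes fish likes fish zero zero S zero likes zero likes zero likes zero likes ⇒ zero zero zero zero likes fish likes fish zero zero fish zero likes zero likes zero likes zero likes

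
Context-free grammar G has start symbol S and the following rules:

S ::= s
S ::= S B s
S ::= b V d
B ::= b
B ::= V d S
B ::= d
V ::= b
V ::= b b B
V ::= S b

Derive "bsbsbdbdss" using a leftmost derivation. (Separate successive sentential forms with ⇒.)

S ⇒ SBs ⇒ bVdBs ⇒ bSbdBs ⇒ bSBsbdBs ⇒ bsBsbdBs ⇒ bsbsbdBs ⇒ bsbsbdVdSs ⇒ bsbsbdbdSs ⇒ bsbsbdbdss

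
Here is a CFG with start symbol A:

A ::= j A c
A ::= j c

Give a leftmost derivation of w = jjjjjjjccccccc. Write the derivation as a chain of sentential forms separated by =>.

A => jAc   [A ::= j A c]
jAc => jjAcc   [A ::= j A c]
jjAcc => jjjAccc   [A ::= j A c]
jjjAccc => jjjjAcccc   [A ::= j A c]
jjjjAcccc => jjjjjAccccc   [A ::= j A c]
jjjjjAccccc => jjjjjjAcccccc   [A ::= j A c]
jjjjjjAcccccc => jjjjjjjccccccc   [A ::= j c]

A=>jAc=>jjAcc=>jjjAccc=>jjjjAcccc=>jjjjjAccccc=>jjjjjjAcccccc=>jjjjjjjccccccc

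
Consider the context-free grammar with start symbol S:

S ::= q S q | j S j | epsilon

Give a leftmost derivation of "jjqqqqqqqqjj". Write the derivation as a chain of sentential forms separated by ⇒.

S ⇒ jSj   [S ::= j S j]
jSj ⇒ jjSjj   [S ::= j S j]
jjSjj ⇒ jjqSqjj   [S ::= q S q]
jjqSqjj ⇒ jjqqSqqjj   [S ::= q S q]
jjqqSqqjj ⇒ jjqqqSqqqjj   [S ::= q S q]
jjqqqSqqqjj ⇒ jjqqqqSqqqqjj   [S ::= q S q]
jjqqqqSqqqqjj ⇒ jjqqqqqqqqjj   [S ::= epsilon]

S ⇒ jSj ⇒ jjSjj ⇒ jjqSqjj ⇒ jjqqSqqjj ⇒ jjqqqSqqqjj ⇒ jjqqqqSqqqqjj ⇒ jjqqqqqqqqjj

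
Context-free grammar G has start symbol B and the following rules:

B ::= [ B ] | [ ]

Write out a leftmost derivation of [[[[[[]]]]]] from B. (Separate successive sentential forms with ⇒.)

B ⇒ [B]   [B ::= [ B ]]
[B] ⇒ [[B]]   [B ::= [ B ]]
[[B]] ⇒ [[[B]]]   [B ::= [ B ]]
[[[B]]] ⇒ [[[[B]]]]   [B ::= [ B ]]
[[[[B]]]] ⇒ [[[[[B]]]]]   [B ::= [ B ]]
[[[[[B]]]]] ⇒ [[[[[[]]]]]]   [B ::= [ ]]

B ⇒ [B] ⇒ [[B]] ⇒ [[[B]]] ⇒ [[[[B]]]] ⇒ [[[[[B]]]]] ⇒ [[[[[[]]]]]]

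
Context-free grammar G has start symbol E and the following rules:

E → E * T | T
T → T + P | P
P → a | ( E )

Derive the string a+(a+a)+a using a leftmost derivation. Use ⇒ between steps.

E⇒T⇒T+P⇒T+P+P⇒P+P+P⇒a+P+P⇒a+(E)+P⇒a+(T)+P⇒a+(T+P)+P⇒a+(P+P)+P⇒a+(a+P)+P⇒a+(a+a)+P⇒a+(a+a)+a

E ⇒ T   [E → T]
T ⇒ T+P   [T → T + P]
T+P ⇒ T+P+P   [T → T + P]
T+P+P ⇒ P+P+P   [T → P]
P+P+P ⇒ a+P+P   [P → a]
a+P+P ⇒ a+(E)+P   [P → ( E )]
a+(E)+P ⇒ a+(T)+P   [E → T]
a+(T)+P ⇒ a+(T+P)+P   [T → T + P]
a+(T+P)+P ⇒ a+(P+P)+P   [T → P]
a+(P+P)+P ⇒ a+(a+P)+P   [P → a]
a+(a+P)+P ⇒ a+(a+a)+P   [P → a]
a+(a+a)+P ⇒ a+(a+a)+a   [P → a]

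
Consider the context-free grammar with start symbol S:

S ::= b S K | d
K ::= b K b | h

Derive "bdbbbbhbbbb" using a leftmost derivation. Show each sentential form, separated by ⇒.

S ⇒ bSK ⇒ bdK ⇒ bdbKb ⇒ bdbbKbb ⇒ bdbbbKbbb ⇒ bdbbbbKbbbb ⇒ bdbbbbhbbbb

S ⇒ bSK   [S ::= b S K]
bSK ⇒ bdK   [S ::= d]
bdK ⇒ bdbKb   [K ::= b K b]
bdbKb ⇒ bdbbKbb   [K ::= b K b]
bdbbKbb ⇒ bdbbbKbbb   [K ::= b K b]
bdbbbKbbb ⇒ bdbbbbKbbbb   [K ::= b K b]
bdbbbbKbbbb ⇒ bdbbbbhbbbb   [K ::= h]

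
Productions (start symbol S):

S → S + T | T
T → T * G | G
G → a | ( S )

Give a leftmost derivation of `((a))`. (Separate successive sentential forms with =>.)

S=>T=>G=>(S)=>(T)=>(G)=>((S))=>((T))=>((G))=>((a))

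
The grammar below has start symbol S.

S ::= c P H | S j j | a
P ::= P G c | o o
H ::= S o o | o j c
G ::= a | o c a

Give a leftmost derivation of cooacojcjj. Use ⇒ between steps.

S ⇒ Sjj   [S ::= S j j]
Sjj ⇒ cPHjj   [S ::= c P H]
cPHjj ⇒ cPGcHjj   [P ::= P G c]
cPGcHjj ⇒ cooGcHjj   [P ::= o o]
cooGcHjj ⇒ cooacHjj   [G ::= a]
cooacHjj ⇒ cooacojcjj   [H ::= o j c]

S⇒Sjj⇒cPHjj⇒cPGcHjj⇒cooGcHjj⇒cooacHjj⇒cooacojcjj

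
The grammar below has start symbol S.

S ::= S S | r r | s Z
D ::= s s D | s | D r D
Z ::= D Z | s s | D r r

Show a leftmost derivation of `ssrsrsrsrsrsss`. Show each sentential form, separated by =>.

S => sZ => sDZ => sDrDZ => sDrDrDZ => sDrDrDrDZ => sDrDrDrDrDZ => sDrDrDrDrDrDZ => ssrDrDrDrDrDZ => ssrsrDrDrDrDZ => ssrsrsrDrDrDZ => ssrsrsrsrDrDZ => ssrsrsrsrsrDZ => ssrsrsrsrsrsZ => ssrsrsrsrsrsss

S => sZ   [S ::= s Z]
sZ => sDZ   [Z ::= D Z]
sDZ => sDrDZ   [D ::= D r D]
sDrDZ => sDrDrDZ   [D ::= D r D]
sDrDrDZ => sDrDrDrDZ   [D ::= D r D]
sDrDrDrDZ => sDrDrDrDrDZ   [D ::= D r D]
sDrDrDrDrDZ => sDrDrDrDrDrDZ   [D ::= D r D]
sDrDrDrDrDrDZ => ssrDrDrDrDrDZ   [D ::= s]
ssrDrDrDrDrDZ => ssrsrDrDrDrDZ   [D ::= s]
ssrsrDrDrDrDZ => ssrsrsrDrDrDZ   [D ::= s]
ssrsrsrDrDrDZ => ssrsrsrsrDrDZ   [D ::= s]
ssrsrsrsrDrDZ => ssrsrsrsrsrDZ   [D ::= s]
ssrsrsrsrsrDZ => ssrsrsrsrsrsZ   [D ::= s]
ssrsrsrsrsrsZ => ssrsrsrsrsrsss   [Z ::= s s]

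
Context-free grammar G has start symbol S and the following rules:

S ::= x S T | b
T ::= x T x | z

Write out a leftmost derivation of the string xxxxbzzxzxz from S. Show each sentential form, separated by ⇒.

S ⇒ xST ⇒ xxSTT ⇒ xxxSTTT ⇒ xxxxSTTTT ⇒ xxxxbTTTT ⇒ xxxxbzTTT ⇒ xxxxbzzTT ⇒ xxxxbzzxTxT ⇒ xxxxbzzxzxT ⇒ xxxxbzzxzxz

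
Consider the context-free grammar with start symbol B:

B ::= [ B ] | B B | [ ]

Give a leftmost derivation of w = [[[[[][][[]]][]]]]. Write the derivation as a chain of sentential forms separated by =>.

B => [B]   [B ::= [ B ]]
[B] => [[B]]   [B ::= [ B ]]
[[B]] => [[[B]]]   [B ::= [ B ]]
[[[B]]] => [[[BB]]]   [B ::= B B]
[[[BB]]] => [[[[B]B]]]   [B ::= [ B ]]
[[[[B]B]]] => [[[[BB]B]]]   [B ::= B B]
[[[[BB]B]]] => [[[[BBB]B]]]   [B ::= B B]
[[[[BBB]B]]] => [[[[[]BB]B]]]   [B ::= [ ]]
[[[[[]BB]B]]] => [[[[[][]B]B]]]   [B ::= [ ]]
[[[[[][]B]B]]] => [[[[[][][B]]B]]]   [B ::= [ B ]]
[[[[[][][B]]B]]] => [[[[[][][[]]]B]]]   [B ::= [ ]]
[[[[[][][[]]]B]]] => [[[[[][][[]]][]]]]   [B ::= [ ]]

B=>[B]=>[[B]]=>[[[B]]]=>[[[BB]]]=>[[[[B]B]]]=>[[[[BB]B]]]=>[[[[BBB]B]]]=>[[[[[]BB]B]]]=>[[[[[][]B]B]]]=>[[[[[][][B]]B]]]=>[[[[[][][[]]]B]]]=>[[[[[][][[]]][]]]]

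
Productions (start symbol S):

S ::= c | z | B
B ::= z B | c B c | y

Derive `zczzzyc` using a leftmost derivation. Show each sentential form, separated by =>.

S => B => zB => zcBc => zczBc => zczzBc => zczzzBc => zczzzyc

S => B   [S ::= B]
B => zB   [B ::= z B]
zB => zcBc   [B ::= c B c]
zcBc => zczBc   [B ::= z B]
zczBc => zczzBc   [B ::= z B]
zczzBc => zczzzBc   [B ::= z B]
zczzzBc => zczzzyc   [B ::= y]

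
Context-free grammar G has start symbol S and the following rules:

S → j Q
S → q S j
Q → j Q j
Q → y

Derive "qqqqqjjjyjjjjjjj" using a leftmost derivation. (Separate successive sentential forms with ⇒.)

S⇒qSj⇒qqSjj⇒qqqSjjj⇒qqqqSjjjj⇒qqqqqSjjjjj⇒qqqqqjQjjjjj⇒qqqqqjjQjjjjjj⇒qqqqqjjjQjjjjjjj⇒qqqqqjjjyjjjjjjj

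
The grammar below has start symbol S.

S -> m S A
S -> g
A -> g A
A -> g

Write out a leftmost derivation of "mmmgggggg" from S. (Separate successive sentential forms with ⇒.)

S⇒mSA⇒mmSAA⇒mmmSAAA⇒mmmgAAA⇒mmmggAAA⇒mmmgggAAA⇒mmmggggAA⇒mmmgggggA⇒mmmgggggg

S ⇒ mSA   [S -> m S A]
mSA ⇒ mmSAA   [S -> m S A]
mmSAA ⇒ mmmSAAA   [S -> m S A]
mmmSAAA ⇒ mmmgAAA   [S -> g]
mmmgAAA ⇒ mmmggAAA   [A -> g A]
mmmggAAA ⇒ mmmgggAAA   [A -> g A]
mmmgggAAA ⇒ mmmggggAA   [A -> g]
mmmggggAA ⇒ mmmgggggA   [A -> g]
mmmgggggA ⇒ mmmgggggg   [A -> g]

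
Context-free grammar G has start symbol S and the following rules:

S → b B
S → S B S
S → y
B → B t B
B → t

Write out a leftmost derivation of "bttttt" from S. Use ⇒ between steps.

S ⇒ bB   [S → b B]
bB ⇒ bBtB   [B → B t B]
bBtB ⇒ bttB   [B → t]
bttB ⇒ bttBtB   [B → B t B]
bttBtB ⇒ bttttB   [B → t]
bttttB ⇒ bttttt   [B → t]

S⇒bB⇒bBtB⇒bttB⇒bttBtB⇒bttttB⇒bttttt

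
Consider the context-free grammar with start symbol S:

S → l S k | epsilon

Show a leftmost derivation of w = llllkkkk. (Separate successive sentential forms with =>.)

S => lSk   [S → l S k]
lSk => llSkk   [S → l S k]
llSkk => lllSkkk   [S → l S k]
lllSkkk => llllSkkkk   [S → l S k]
llllSkkkk => llllkkkk   [S → epsilon]

S => lSk => llSkk => lllSkkk => llllSkkkk => llllkkkk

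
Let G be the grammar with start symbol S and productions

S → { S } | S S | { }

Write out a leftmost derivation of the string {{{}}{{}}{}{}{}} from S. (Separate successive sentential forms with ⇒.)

S ⇒ {S}   [S → { S }]
{S} ⇒ {SS}   [S → S S]
{SS} ⇒ {SSS}   [S → S S]
{SSS} ⇒ {SSSS}   [S → S S]
{SSSS} ⇒ {{S}SSS}   [S → { S }]
{{S}SSS} ⇒ {{{}}SSS}   [S → { }]
{{{}}SSS} ⇒ {{{}}SSSS}   [S → S S]
{{{}}SSSS} ⇒ {{{}}{S}SSS}   [S → { S }]
{{{}}{S}SSS} ⇒ {{{}}{{}}SSS}   [S → { }]
{{{}}{{}}SSS} ⇒ {{{}}{{}}{}SS}   [S → { }]
{{{}}{{}}{}SS} ⇒ {{{}}{{}}{}{}S}   [S → { }]
{{{}}{{}}{}{}S} ⇒ {{{}}{{}}{}{}{}}   [S → { }]

S ⇒ {S} ⇒ {SS} ⇒ {SSS} ⇒ {SSSS} ⇒ {{S}SSS} ⇒ {{{}}SSS} ⇒ {{{}}SSSS} ⇒ {{{}}{S}SSS} ⇒ {{{}}{{}}SSS} ⇒ {{{}}{{}}{}SS} ⇒ {{{}}{{}}{}{}S} ⇒ {{{}}{{}}{}{}{}}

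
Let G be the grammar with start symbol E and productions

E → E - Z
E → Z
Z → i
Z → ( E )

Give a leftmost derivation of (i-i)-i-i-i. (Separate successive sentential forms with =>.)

E => E-Z   [E → E - Z]
E-Z => E-Z-Z   [E → E - Z]
E-Z-Z => E-Z-Z-Z   [E → E - Z]
E-Z-Z-Z => Z-Z-Z-Z   [E → Z]
Z-Z-Z-Z => (E)-Z-Z-Z   [Z → ( E )]
(E)-Z-Z-Z => (E-Z)-Z-Z-Z   [E → E - Z]
(E-Z)-Z-Z-Z => (Z-Z)-Z-Z-Z   [E → Z]
(Z-Z)-Z-Z-Z => (i-Z)-Z-Z-Z   [Z → i]
(i-Z)-Z-Z-Z => (i-i)-Z-Z-Z   [Z → i]
(i-i)-Z-Z-Z => (i-i)-i-Z-Z   [Z → i]
(i-i)-i-Z-Z => (i-i)-i-i-Z   [Z → i]
(i-i)-i-i-Z => (i-i)-i-i-i   [Z → i]

E => E-Z => E-Z-Z => E-Z-Z-Z => Z-Z-Z-Z => (E)-Z-Z-Z => (E-Z)-Z-Z-Z => (Z-Z)-Z-Z-Z => (i-Z)-Z-Z-Z => (i-i)-Z-Z-Z => (i-i)-i-Z-Z => (i-i)-i-i-Z => (i-i)-i-i-i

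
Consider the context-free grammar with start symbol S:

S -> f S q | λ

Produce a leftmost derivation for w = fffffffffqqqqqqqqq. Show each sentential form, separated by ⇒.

S ⇒ fSq ⇒ ffSqq ⇒ fffSqqq ⇒ ffffSqqqq ⇒ fffffSqqqqq ⇒ ffffffSqqqqqq ⇒ fffffffSqqqqqqq ⇒ ffffffffSqqqqqqqq ⇒ fffffffffSqqqqqqqqq ⇒ fffffffffqqqqqqqqq

S ⇒ fSq   [S -> f S q]
fSq ⇒ ffSqq   [S -> f S q]
ffSqq ⇒ fffSqqq   [S -> f S q]
fffSqqq ⇒ ffffSqqqq   [S -> f S q]
ffffSqqqq ⇒ fffffSqqqqq   [S -> f S q]
fffffSqqqqq ⇒ ffffffSqqqqqq   [S -> f S q]
ffffffSqqqqqq ⇒ fffffffSqqqqqqq   [S -> f S q]
fffffffSqqqqqqq ⇒ ffffffffSqqqqqqqq   [S -> f S q]
ffffffffSqqqqqqqq ⇒ fffffffffSqqqqqqqqq   [S -> f S q]
fffffffffSqqqqqqqqq ⇒ fffffffffqqqqqqqqq   [S -> λ]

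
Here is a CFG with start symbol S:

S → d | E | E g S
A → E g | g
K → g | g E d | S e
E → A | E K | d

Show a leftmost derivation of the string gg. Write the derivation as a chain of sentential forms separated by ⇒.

S ⇒ E   [S → E]
E ⇒ A   [E → A]
A ⇒ Eg   [A → E g]
Eg ⇒ Ag   [E → A]
Ag ⇒ gg   [A → g]

S ⇒ E ⇒ A ⇒ Eg ⇒ Ag ⇒ gg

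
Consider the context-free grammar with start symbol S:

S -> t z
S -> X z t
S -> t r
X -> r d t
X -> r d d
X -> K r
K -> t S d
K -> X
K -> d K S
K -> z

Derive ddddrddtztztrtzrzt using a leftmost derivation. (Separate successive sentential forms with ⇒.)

S ⇒ Xzt ⇒ Krzt ⇒ dKSrzt ⇒ ddKSSrzt ⇒ dddKSSSrzt ⇒ ddddKSSSSrzt ⇒ ddddXSSSSrzt ⇒ ddddrddSSSSrzt ⇒ ddddrddtzSSSrzt ⇒ ddddrddtztzSSrzt ⇒ ddddrddtztztrSrzt ⇒ ddddrddtztztrtzrzt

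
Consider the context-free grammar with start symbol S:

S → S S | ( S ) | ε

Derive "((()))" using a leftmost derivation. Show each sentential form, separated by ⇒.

S ⇒ SS ⇒ (S)S ⇒ ((S))S ⇒ (((S)))S ⇒ ((()))S ⇒ ((()))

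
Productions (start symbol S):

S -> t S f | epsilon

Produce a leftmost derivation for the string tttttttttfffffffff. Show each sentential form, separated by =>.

S => tSf => ttSff => tttSfff => ttttSffff => tttttSfffff => ttttttSffffff => tttttttSfffffff => ttttttttSffffffff => tttttttttSfffffffff => tttttttttfffffffff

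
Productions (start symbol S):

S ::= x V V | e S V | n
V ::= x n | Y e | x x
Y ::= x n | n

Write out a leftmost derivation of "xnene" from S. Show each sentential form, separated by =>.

S=>xVV=>xYeV=>xneV=>xneYe=>xnene

S => xVV   [S ::= x V V]
xVV => xYeV   [V ::= Y e]
xYeV => xneV   [Y ::= n]
xneV => xneYe   [V ::= Y e]
xneYe => xnene   [Y ::= n]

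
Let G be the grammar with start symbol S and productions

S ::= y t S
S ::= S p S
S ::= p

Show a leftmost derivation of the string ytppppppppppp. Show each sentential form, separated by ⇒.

S ⇒ SpS   [S ::= S p S]
SpS ⇒ ytSpS   [S ::= y t S]
ytSpS ⇒ ytSpSpS   [S ::= S p S]
ytSpSpS ⇒ ytSpSpSpS   [S ::= S p S]
ytSpSpSpS ⇒ ytSpSpSpSpS   [S ::= S p S]
ytSpSpSpSpS ⇒ ytSpSpSpSpSpS   [S ::= S p S]
ytSpSpSpSpSpS ⇒ ytppSpSpSpSpS   [S ::= p]
ytppSpSpSpSpS ⇒ ytppppSpSpSpS   [S ::= p]
ytppppSpSpSpS ⇒ ytppppppSpSpS   [S ::= p]
ytppppppSpSpS ⇒ ytppppppppSpS   [S ::= p]
ytppppppppSpS ⇒ ytppppppppppS   [S ::= p]
ytppppppppppS ⇒ ytppppppppppp   [S ::= p]

S ⇒ SpS ⇒ ytSpS ⇒ ytSpSpS ⇒ ytSpSpSpS ⇒ ytSpSpSpSpS ⇒ ytSpSpSpSpSpS ⇒ ytppSpSpSpSpS ⇒ ytppppSpSpSpS ⇒ ytppppppSpSpS ⇒ ytppppppppSpS ⇒ ytppppppppppS ⇒ ytppppppppppp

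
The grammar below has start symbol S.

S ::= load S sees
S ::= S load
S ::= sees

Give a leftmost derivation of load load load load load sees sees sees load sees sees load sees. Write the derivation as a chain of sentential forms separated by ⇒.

S ⇒ load S sees   [S ::= load S sees]
load S sees ⇒ load S load sees   [S ::= S load]
load S load sees ⇒ load load S sees load sees   [S ::= load S sees]
load load S sees load sees ⇒ load load load S sees sees load sees   [S ::= load S sees]
load load load S sees sees load sees ⇒ load load load S load sees sees load sees   [S ::= S load]
load load load S load sees sees load sees ⇒ load load load load S sees load sees sees load sees   [S ::= load S sees]
load load load load S sees load sees sees load sees ⇒ load load load load load S sees sees load sees sees load sees   [S ::= load S sees]
load load load load load S sees sees load sees sees load sees ⇒ load load load load load sees sees sees load sees sees load sees   [S ::= sees]

S ⇒ load S sees ⇒ load S load sees ⇒ load load S sees load sees ⇒ load load load S sees sees load sees ⇒ load load load S load sees sees load sees ⇒ load load load load S sees load sees sees load sees ⇒ load load load load load S sees sees load sees sees load sees ⇒ load load load load load sees sees sees load sees sees load sees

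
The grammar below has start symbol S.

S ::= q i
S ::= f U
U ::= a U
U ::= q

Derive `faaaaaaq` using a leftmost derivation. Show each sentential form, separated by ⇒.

S ⇒ fU   [S ::= f U]
fU ⇒ faU   [U ::= a U]
faU ⇒ faaU   [U ::= a U]
faaU ⇒ faaaU   [U ::= a U]
faaaU ⇒ faaaaU   [U ::= a U]
faaaaU ⇒ faaaaaU   [U ::= a U]
faaaaaU ⇒ faaaaaaU   [U ::= a U]
faaaaaaU ⇒ faaaaaaq   [U ::= q]

S⇒fU⇒faU⇒faaU⇒faaaU⇒faaaaU⇒faaaaaU⇒faaaaaaU⇒faaaaaaq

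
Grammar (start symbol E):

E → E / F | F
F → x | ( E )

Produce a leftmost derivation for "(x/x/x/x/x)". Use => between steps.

E => F => (E) => (E/F) => (E/F/F) => (E/F/F/F) => (E/F/F/F/F) => (F/F/F/F/F) => (x/F/F/F/F) => (x/x/F/F/F) => (x/x/x/F/F) => (x/x/x/x/F) => (x/x/x/x/x)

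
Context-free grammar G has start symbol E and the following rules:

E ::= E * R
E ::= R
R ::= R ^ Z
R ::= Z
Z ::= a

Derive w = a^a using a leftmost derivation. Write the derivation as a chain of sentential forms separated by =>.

E => R   [E ::= R]
R => R^Z   [R ::= R ^ Z]
R^Z => Z^Z   [R ::= Z]
Z^Z => a^Z   [Z ::= a]
a^Z => a^a   [Z ::= a]

E => R => R^Z => Z^Z => a^Z => a^a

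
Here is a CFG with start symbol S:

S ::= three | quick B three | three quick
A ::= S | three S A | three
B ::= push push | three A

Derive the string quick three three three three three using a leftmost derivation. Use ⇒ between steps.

S ⇒ quick B three ⇒ quick three A three ⇒ quick three three S A three ⇒ quick three three three A three ⇒ quick three three three S three ⇒ quick three three three three three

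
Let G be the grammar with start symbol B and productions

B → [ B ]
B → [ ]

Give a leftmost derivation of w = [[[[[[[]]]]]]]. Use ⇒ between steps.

B⇒[B]⇒[[B]]⇒[[[B]]]⇒[[[[B]]]]⇒[[[[[B]]]]]⇒[[[[[[B]]]]]]⇒[[[[[[[]]]]]]]

B ⇒ [B]   [B → [ B ]]
[B] ⇒ [[B]]   [B → [ B ]]
[[B]] ⇒ [[[B]]]   [B → [ B ]]
[[[B]]] ⇒ [[[[B]]]]   [B → [ B ]]
[[[[B]]]] ⇒ [[[[[B]]]]]   [B → [ B ]]
[[[[[B]]]]] ⇒ [[[[[[B]]]]]]   [B → [ B ]]
[[[[[[B]]]]]] ⇒ [[[[[[[]]]]]]]   [B → [ ]]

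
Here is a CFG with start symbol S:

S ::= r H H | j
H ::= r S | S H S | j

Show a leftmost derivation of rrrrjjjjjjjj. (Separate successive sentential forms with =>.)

S => rHH => rrSH => rrrHHH => rrrSHSHH => rrrrHHHSHH => rrrrSHSHHSHH => rrrrjHSHHSHH => rrrrjjSHHSHH => rrrrjjjHHSHH => rrrrjjjjHSHH => rrrrjjjjjSHH => rrrrjjjjjjHH => rrrrjjjjjjjH => rrrrjjjjjjjj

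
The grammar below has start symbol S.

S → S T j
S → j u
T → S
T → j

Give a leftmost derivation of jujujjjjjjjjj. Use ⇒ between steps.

S ⇒ STj   [S → S T j]
STj ⇒ STjTj   [S → S T j]
STjTj ⇒ STjTjTj   [S → S T j]
STjTjTj ⇒ STjTjTjTj   [S → S T j]
STjTjTjTj ⇒ STjTjTjTjTj   [S → S T j]
STjTjTjTjTj ⇒ juTjTjTjTjTj   [S → j u]
juTjTjTjTjTj ⇒ juSjTjTjTjTj   [T → S]
juSjTjTjTjTj ⇒ jujujTjTjTjTj   [S → j u]
jujujTjTjTjTj ⇒ jujujjjTjTjTj   [T → j]
jujujjjTjTjTj ⇒ jujujjjjjTjTj   [T → j]
jujujjjjjTjTj ⇒ jujujjjjjjjTj   [T → j]
jujujjjjjjjTj ⇒ jujujjjjjjjjj   [T → j]

S ⇒ STj ⇒ STjTj ⇒ STjTjTj ⇒ STjTjTjTj ⇒ STjTjTjTjTj ⇒ juTjTjTjTjTj ⇒ juSjTjTjTjTj ⇒ jujujTjTjTjTj ⇒ jujujjjTjTjTj ⇒ jujujjjjjTjTj ⇒ jujujjjjjjjTj ⇒ jujujjjjjjjjj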